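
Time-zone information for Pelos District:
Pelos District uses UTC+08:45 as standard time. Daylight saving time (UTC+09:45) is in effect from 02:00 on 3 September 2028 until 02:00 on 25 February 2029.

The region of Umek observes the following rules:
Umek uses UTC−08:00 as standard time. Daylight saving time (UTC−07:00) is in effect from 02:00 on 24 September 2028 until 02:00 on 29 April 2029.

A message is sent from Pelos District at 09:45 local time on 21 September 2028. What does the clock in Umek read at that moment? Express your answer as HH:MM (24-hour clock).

Daylight saving runs 3 September 2028 – 25 February 2029; 21 September 2028 is inside that window, so Pelos District is at UTC+09:45.
09:45 Pelos District − 9h45m = 00:00 UTC.
At the standard offset (UTC−08:00), 00:00 UTC − 8h = 16:00 Umek standard time (rolling into the previous day, 20 September 2028).
Daylight saving runs 24 September 2028 – 29 April 2029; the standard-time date in Umek, 20 September 2028, is outside that window, so Umek is on standard time at UTC−08:00.
00:00 UTC − 8h = 16:00 Umek (rolling into the previous day, 20 September 2028).

16:00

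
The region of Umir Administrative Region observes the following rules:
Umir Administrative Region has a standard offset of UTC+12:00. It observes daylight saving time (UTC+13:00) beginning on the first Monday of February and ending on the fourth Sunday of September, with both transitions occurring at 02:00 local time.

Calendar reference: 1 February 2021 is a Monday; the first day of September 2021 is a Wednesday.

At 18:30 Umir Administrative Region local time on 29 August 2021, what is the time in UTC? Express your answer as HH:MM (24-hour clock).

05:30

1 February 2021 is a Monday, so the first Monday is February 1.
1 September 2021 is a Wednesday, so the first Sunday is September 5 and the fourth is September 26.
29 August 2021 falls between 1 February and 26 September, so daylight saving is in effect and Umir Administrative Region is at UTC+13:00.
18:30 local − 13h = 05:30 UTC.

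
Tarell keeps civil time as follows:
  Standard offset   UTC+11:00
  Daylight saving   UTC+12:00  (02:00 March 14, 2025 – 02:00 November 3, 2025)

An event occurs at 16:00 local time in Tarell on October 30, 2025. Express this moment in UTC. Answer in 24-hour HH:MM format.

October 30, 2025 falls between 14 March and 3 November, so daylight saving is in effect and Tarell is at UTC+12:00.
16:00 local − 12h = 04:00 UTC.

04:00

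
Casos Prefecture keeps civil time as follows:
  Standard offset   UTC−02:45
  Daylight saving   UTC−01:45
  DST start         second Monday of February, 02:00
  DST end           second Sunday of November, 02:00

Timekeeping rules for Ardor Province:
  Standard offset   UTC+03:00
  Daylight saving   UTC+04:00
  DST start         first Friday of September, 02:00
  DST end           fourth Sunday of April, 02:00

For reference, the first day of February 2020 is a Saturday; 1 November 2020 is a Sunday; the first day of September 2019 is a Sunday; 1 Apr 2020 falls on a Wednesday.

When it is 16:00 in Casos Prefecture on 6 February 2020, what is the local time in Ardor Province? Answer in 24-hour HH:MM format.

1 February 2020 is a Saturday, so the first Monday is February 3 and the second is February 10.
1 November 2020 is a Sunday, so the first Sunday is November 1 and the second is November 8.
6 February 2020 does not fall between 10 February and 8 November, so daylight saving is not in effect and Casos Prefecture is at UTC−02:45.
16:00 Casos Prefecture + 2h45m = 18:45 UTC.
1 September 2019 is a Sunday, so the first Friday is September 6.
1 April 2020 is a Wednesday, so the first Sunday is April 5 and the fourth is April 26.
At the standard offset (UTC+03:00), 18:45 UTC + 3h = 21:45 Ardor Province standard time.
The standard-time date in Ardor Province, 6 February 2020, falls between 6 September 2019 and 26 April 2020, so daylight saving is in effect and Ardor Province is at UTC+04:00.
18:45 UTC + 4h = 22:45 Ardor Province.

22:45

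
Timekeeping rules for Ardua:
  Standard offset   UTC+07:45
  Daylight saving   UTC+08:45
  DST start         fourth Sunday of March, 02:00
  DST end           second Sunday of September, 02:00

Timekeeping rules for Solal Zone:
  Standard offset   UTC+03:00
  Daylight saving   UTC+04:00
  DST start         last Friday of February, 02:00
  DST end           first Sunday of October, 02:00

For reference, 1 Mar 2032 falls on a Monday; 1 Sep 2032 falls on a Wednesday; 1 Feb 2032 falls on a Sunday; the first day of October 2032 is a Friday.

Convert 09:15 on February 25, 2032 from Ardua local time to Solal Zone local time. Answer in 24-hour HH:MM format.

1 March 2032 is a Monday, so the first Sunday is March 7 and the fourth is March 28.
1 September 2032 is a Wednesday, so the first Sunday is September 5 and the second is September 12.
Daylight saving runs 28 March – 12 September; February 25, 2032 is outside that window, so Ardua is on standard time at UTC+07:45.
09:15 Ardua − 7h45m = 01:30 UTC.
1 February 2032 is a Sunday, so Fridays fall on 6, 13, 20, 27; the last is February 27.
1 October 2032 is a Friday, so the first Sunday is October 3.
At the standard offset (UTC+03:00), 01:30 UTC + 3h = 04:30 Solal Zone standard time.
The standard-time date in Solal Zone, February 25, 2032, is outside the daylight-saving period (27 February – 3 October), so Solal Zone is on standard time, UTC+03:00.
01:30 UTC + 3h = 04:30 Solal Zone.

04:30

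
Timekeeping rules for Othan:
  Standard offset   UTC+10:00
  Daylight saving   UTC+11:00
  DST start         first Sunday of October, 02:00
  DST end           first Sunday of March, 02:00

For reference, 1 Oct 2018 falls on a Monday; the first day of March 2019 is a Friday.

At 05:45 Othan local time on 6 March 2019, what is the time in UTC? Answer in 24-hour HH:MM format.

19:45

1 October 2018 is a Monday, so the first Sunday is October 7.
1 March 2019 is a Friday, so the first Sunday is March 3.
Daylight saving runs 7 October 2018 – 3 March 2019; 6 March 2019 is outside that window, so Othan is on standard time at UTC+10:00.
05:45 local − 10h = 19:45 UTC (rolling into the previous day, 5 March 2019).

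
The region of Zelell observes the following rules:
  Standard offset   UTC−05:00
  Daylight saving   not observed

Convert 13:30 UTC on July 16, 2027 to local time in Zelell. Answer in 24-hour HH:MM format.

08:30

Zelell has no daylight saving, so its offset is UTC−05:00 year-round.
13:30 UTC − 5h = 08:30 local.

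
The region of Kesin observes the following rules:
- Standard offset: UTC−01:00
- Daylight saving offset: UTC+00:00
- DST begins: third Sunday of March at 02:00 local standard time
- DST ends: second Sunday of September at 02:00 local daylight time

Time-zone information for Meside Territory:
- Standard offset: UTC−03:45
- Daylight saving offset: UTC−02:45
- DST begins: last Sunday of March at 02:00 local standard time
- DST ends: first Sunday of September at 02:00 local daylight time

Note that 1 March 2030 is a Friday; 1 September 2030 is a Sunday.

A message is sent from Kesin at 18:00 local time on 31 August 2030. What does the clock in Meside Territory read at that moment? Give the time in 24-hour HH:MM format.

1 March 2030 is a Friday, so the first Sunday is March 3 and the third is March 17.
1 September 2030 is a Sunday, so the first Sunday is September 1 and the second is September 8.
31 August 2030 falls between 17 March and 8 September, so daylight saving is in effect and Kesin is at UTC+00:00.
18:00 Kesin − 0h = 18:00 UTC.
1 March 2030 is a Friday, so Sundays fall on 3, 10, 17, 24, 31; the last is March 31.
1 September 2030 is a Sunday, so the first Sunday is September 1.
At the standard offset (UTC−03:45), 18:00 UTC − 3h45m = 14:15 Meside Territory standard time.
Daylight saving runs 31 March – 1 September; the standard-time date in Meside Territory, 31 August 2030, is inside that window, so Meside Territory is at UTC−02:45.
18:00 UTC − 2h45m = 15:15 Meside Territory.

15:15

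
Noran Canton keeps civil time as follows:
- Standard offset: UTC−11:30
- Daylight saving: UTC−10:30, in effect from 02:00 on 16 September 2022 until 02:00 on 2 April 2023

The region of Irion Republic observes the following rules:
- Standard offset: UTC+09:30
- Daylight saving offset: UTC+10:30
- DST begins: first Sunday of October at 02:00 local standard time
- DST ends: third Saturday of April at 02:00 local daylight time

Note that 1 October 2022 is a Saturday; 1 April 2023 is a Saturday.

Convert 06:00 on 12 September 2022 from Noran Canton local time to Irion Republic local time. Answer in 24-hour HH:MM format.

03:00

12 September 2022 is outside the daylight-saving period (16 September 2022 – 2 April 2023), so Noran Canton is on standard time, UTC−11:30.
06:00 Noran Canton + 11h30m = 17:30 UTC.
1 October 2022 is a Saturday, so the first Sunday is October 2.
1 April 2023 is a Saturday, so the first Saturday is April 1 and the third is April 15.
At the standard offset (UTC+09:30), 17:30 UTC + 9h30m = 03:00 Irion Republic standard time (rolling into the next day, 13 September 2022).
The standard-time date in Irion Republic, 13 September 2022, does not fall between 2 October 2022 and 15 April 2023, so daylight saving is not in effect and Irion Republic is at UTC+09:30.
17:30 UTC + 9h30m = 03:00 Irion Republic (rolling into the next day, 13 September 2022).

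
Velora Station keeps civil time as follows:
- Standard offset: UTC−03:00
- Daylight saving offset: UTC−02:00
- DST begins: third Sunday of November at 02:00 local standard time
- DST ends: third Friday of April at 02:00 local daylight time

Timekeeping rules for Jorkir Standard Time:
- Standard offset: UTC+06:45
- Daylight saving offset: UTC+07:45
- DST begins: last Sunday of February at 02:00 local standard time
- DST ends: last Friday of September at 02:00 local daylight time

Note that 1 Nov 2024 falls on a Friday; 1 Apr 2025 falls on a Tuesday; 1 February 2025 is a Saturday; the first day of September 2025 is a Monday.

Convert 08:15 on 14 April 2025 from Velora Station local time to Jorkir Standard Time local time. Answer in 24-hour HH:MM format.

18:00

1 November 2024 is a Friday, so the first Sunday is November 3 and the third is November 17.
1 April 2025 is a Tuesday, so the first Friday is April 4 and the third is April 18.
Daylight saving runs 17 November 2024 – 18 April 2025; 14 April 2025 is inside that window, so Velora Station is at UTC−02:00.
08:15 Velora Station + 2h = 10:15 UTC.
1 February 2025 is a Saturday, so Sundays fall on 2, 9, 16, 23; the last is February 23.
1 September 2025 is a Monday, so Fridays fall on 5, 12, 19, 26; the last is September 26.
At the standard offset (UTC+06:45), 10:15 UTC + 6h45m = 17:00 Jorkir Standard Time standard time.
The standard-time date in Jorkir Standard Time, 14 April 2025, lies within the daylight-saving period (23 February – 26 September), so Jorkir Standard Time is on daylight time, UTC+07:45.
10:15 UTC + 7h45m = 18:00 Jorkir Standard Time.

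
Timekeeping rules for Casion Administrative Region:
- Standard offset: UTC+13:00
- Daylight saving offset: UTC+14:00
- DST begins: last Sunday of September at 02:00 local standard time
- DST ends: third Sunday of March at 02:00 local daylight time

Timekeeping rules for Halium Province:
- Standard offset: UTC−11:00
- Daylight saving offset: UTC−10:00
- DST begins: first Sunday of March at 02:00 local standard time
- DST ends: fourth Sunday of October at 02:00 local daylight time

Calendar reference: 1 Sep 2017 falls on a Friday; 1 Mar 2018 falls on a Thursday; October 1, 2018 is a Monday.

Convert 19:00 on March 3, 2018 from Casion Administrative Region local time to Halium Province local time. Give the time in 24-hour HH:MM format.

18:00

1 September 2017 is a Friday, so Sundays fall on 3, 10, 17, 24; the last is September 24.
1 March 2018 is a Thursday, so the first Sunday is March 4 and the third is March 18.
March 3, 2018 lies within the daylight-saving period (24 September 2017 – 18 March 2018), so Casion Administrative Region is on daylight time, UTC+14:00.
19:00 Casion Administrative Region − 14h = 05:00 UTC.
1 March 2018 is a Thursday, so the first Sunday is March 4.
1 October 2018 is a Monday, so the first Sunday is October 7 and the fourth is October 28.
At the standard offset (UTC−11:00), 05:00 UTC − 11h = 18:00 Halium Province standard time (rolling into the previous day, 2 March 2018).
The standard-time date in Halium Province, March 2, 2018, is outside the daylight-saving period (4 March – 28 October), so Halium Province is on standard time, UTC−11:00.
05:00 UTC − 11h = 18:00 Halium Province (rolling into the previous day, 2 March 2018).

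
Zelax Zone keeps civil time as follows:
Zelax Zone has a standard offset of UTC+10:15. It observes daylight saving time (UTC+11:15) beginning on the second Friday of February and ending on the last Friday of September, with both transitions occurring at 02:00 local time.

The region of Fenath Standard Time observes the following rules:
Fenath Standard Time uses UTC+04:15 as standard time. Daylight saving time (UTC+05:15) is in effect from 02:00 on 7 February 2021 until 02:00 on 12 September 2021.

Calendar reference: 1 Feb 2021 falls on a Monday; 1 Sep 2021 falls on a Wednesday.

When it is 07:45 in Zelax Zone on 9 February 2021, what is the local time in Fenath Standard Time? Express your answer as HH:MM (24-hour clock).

02:45

1 February 2021 is a Monday, so the first Friday is February 5 and the second is February 12.
1 September 2021 is a Wednesday, so Fridays fall on 3, 10, 17, 24; the last is September 24.
Daylight saving runs 12 February – 24 September; 9 February 2021 is outside that window, so Zelax Zone is on standard time at UTC+10:15.
07:45 Zelax Zone − 10h15m = 21:30 UTC (rolling into the previous day, 8 February 2021).
At the standard offset (UTC+04:15), 21:30 UTC + 4h15m = 01:45 Fenath Standard Time standard time (rolling into the next day, 9 February 2021).
The standard-time date in Fenath Standard Time, 9 February 2021, falls between 7 February and 12 September, so daylight saving is in effect and Fenath Standard Time is at UTC+05:15.
21:30 UTC + 5h15m = 02:45 Fenath Standard Time (rolling into the next day, 9 February 2021).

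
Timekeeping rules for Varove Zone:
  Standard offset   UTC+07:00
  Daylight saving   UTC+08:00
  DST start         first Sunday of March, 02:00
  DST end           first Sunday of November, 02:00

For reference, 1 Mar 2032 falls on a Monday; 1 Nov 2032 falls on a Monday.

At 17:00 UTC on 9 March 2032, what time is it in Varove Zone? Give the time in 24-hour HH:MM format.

1 March 2032 is a Monday, so the first Sunday is March 7.
1 November 2032 is a Monday, so the first Sunday is November 7.
At the standard offset (UTC+07:00), 17:00 UTC + 7h = 00:00 Varove Zone standard time (rolling into the next day, 10 March 2032).
Daylight saving runs 7 March – 7 November; the standard-time date in Varove Zone, 10 March 2032, is inside that window, so Varove Zone is at UTC+08:00.
17:00 UTC + 8h = 01:00 local (rolling into the next day, 10 March 2032).

01:00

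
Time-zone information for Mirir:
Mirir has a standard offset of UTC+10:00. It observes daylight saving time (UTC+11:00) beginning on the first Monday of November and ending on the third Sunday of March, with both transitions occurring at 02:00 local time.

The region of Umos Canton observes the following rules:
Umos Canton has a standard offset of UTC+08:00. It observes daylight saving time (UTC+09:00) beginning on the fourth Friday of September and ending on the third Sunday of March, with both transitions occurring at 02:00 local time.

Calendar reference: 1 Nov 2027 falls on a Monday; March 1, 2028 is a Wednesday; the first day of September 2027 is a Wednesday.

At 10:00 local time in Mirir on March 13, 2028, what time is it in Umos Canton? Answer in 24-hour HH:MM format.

08:00

1 November 2027 is a Monday, so the first Monday is November 1.
1 March 2028 is a Wednesday, so the first Sunday is March 5 and the third is March 19.
Daylight saving runs 1 November 2027 – 19 March 2028; March 13, 2028 is inside that window, so Mirir is at UTC+11:00.
10:00 Mirir − 11h = 23:00 UTC (rolling into the previous day, 12 March 2028).
1 September 2027 is a Wednesday, so the first Friday is September 3 and the fourth is September 24.
1 March 2028 is a Wednesday, so the first Sunday is March 5 and the third is March 19.
At the standard offset (UTC+08:00), 23:00 UTC + 8h = 07:00 Umos Canton standard time (rolling into the next day, 13 March 2028).
The standard-time date in Umos Canton, March 13, 2028, lies within the daylight-saving period (24 September 2027 – 19 March 2028), so Umos Canton is on daylight time, UTC+09:00.
23:00 UTC + 9h = 08:00 Umos Canton (rolling into the next day, 13 March 2028).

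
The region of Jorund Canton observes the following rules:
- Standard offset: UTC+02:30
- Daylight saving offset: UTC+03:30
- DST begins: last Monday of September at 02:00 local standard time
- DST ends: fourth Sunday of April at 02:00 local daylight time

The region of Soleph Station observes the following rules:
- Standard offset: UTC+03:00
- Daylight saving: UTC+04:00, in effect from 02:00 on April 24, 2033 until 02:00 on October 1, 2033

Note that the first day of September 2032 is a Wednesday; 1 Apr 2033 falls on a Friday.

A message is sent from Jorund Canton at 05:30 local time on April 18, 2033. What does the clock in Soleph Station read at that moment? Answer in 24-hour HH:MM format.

05:00

1 September 2032 is a Wednesday, so Mondays fall on 6, 13, 20, 27; the last is September 27.
1 April 2033 is a Friday, so the first Sunday is April 3 and the fourth is April 24.
April 18, 2033 falls between 27 September 2032 and 24 April 2033, so daylight saving is in effect and Jorund Canton is at UTC+03:30.
05:30 Jorund Canton − 3h30m = 02:00 UTC.
At the standard offset (UTC+03:00), 02:00 UTC + 3h = 05:00 Soleph Station standard time.
Daylight saving runs 24 April – 1 October; the standard-time date in Soleph Station, April 18, 2033, is outside that window, so Soleph Station is on standard time at UTC+03:00.
02:00 UTC + 3h = 05:00 Soleph Station.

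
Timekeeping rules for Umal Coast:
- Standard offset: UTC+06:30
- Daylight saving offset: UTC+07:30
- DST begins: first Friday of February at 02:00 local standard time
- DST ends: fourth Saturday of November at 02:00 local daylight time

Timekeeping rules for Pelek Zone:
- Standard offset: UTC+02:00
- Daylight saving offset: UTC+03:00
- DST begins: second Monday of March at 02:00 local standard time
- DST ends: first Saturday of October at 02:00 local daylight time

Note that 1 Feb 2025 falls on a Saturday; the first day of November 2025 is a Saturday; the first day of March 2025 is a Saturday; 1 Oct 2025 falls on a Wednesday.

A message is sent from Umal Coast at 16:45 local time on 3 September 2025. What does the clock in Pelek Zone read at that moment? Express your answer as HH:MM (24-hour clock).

1 February 2025 is a Saturday, so the first Friday is February 7.
1 November 2025 is a Saturday, so the first Saturday is November 1 and the fourth is November 22.
Daylight saving runs 7 February – 22 November; 3 September 2025 is inside that window, so Umal Coast is at UTC+07:30.
16:45 Umal Coast − 7h30m = 09:15 UTC.
1 March 2025 is a Saturday, so the first Monday is March 3 and the second is March 10.
1 October 2025 is a Wednesday, so the first Saturday is October 4.
At the standard offset (UTC+02:00), 09:15 UTC + 2h = 11:15 Pelek Zone standard time.
The standard-time date in Pelek Zone, 3 September 2025, lies within the daylight-saving period (10 March – 4 October), so Pelek Zone is on daylight time, UTC+03:00.
09:15 UTC + 3h = 12:15 Pelek Zone.

12:15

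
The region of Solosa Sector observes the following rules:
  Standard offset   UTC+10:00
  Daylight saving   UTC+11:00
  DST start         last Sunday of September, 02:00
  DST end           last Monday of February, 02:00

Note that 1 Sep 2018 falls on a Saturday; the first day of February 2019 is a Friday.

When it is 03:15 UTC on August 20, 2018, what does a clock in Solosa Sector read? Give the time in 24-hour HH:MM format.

1 September 2018 is a Saturday, so Sundays fall on 2, 9, 16, 23, 30; the last is September 30.
1 February 2019 is a Friday, so Mondays fall on 4, 11, 18, 25; the last is February 25.
At the standard offset (UTC+10:00), 03:15 UTC + 10h = 13:15 Solosa Sector standard time.
The standard-time date in Solosa Sector, August 20, 2018, does not fall between 30 September 2018 and 25 February 2019, so daylight saving is not in effect and Solosa Sector is at UTC+10:00.
03:15 UTC + 10h = 13:15 local.

13:15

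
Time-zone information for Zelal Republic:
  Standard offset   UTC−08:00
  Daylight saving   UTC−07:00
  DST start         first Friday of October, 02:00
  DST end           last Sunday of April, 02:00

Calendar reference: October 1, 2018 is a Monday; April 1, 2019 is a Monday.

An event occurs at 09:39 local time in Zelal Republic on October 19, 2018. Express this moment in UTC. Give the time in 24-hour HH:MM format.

16:39

1 October 2018 is a Monday, so the first Friday is October 5.
1 April 2019 is a Monday, so Sundays fall on 7, 14, 21, 28; the last is April 28.
Daylight saving runs 5 October 2018 – 28 April 2019; October 19, 2018 is inside that window, so Zelal Republic is at UTC−07:00.
09:39 local + 7h = 16:39 UTC.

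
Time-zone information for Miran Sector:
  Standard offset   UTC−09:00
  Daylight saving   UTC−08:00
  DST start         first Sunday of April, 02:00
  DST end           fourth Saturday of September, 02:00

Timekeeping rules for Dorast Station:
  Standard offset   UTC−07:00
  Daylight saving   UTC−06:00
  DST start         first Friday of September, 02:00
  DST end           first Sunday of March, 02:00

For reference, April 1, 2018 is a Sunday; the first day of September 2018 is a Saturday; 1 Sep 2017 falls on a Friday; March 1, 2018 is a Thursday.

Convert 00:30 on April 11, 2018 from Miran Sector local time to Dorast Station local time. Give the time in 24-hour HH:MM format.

1 April 2018 is a Sunday, so the first Sunday is April 1.
1 September 2018 is a Saturday, so the first Saturday is September 1 and the fourth is September 22.
April 11, 2018 falls between 1 April and 22 September, so daylight saving is in effect and Miran Sector is at UTC−08:00.
00:30 Miran Sector + 8h = 08:30 UTC.
1 September 2017 is a Friday, so the first Friday is September 1.
1 March 2018 is a Thursday, so the first Sunday is March 4.
At the standard offset (UTC−07:00), 08:30 UTC − 7h = 01:30 Dorast Station standard time.
Daylight saving runs 1 September 2017 – 4 March 2018; the standard-time date in Dorast Station, April 11, 2018, is outside that window, so Dorast Station is on standard time at UTC−07:00.
08:30 UTC − 7h = 01:30 Dorast Station.

01:30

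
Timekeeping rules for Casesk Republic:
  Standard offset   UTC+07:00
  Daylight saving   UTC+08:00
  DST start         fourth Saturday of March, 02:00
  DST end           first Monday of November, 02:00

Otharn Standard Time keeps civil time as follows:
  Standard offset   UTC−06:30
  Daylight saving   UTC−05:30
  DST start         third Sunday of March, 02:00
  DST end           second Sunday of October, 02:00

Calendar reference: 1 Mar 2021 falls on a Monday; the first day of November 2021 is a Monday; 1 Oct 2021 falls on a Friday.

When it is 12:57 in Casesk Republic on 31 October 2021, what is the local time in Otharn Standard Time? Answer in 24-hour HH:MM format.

1 March 2021 is a Monday, so the first Saturday is March 6 and the fourth is March 27.
1 November 2021 is a Monday, so the first Monday is November 1.
Daylight saving runs 27 March – 1 November; 31 October 2021 is inside that window, so Casesk Republic is at UTC+08:00.
12:57 Casesk Republic − 8h = 04:57 UTC.
1 March 2021 is a Monday, so the first Sunday is March 7 and the third is March 21.
1 October 2021 is a Friday, so the first Sunday is October 3 and the second is October 10.
At the standard offset (UTC−06:30), 04:57 UTC − 6h30m = 22:27 Otharn Standard Time standard time (rolling into the previous day, 30 October 2021).
The standard-time date in Otharn Standard Time, 30 October 2021, does not fall between 21 March and 10 October, so daylight saving is not in effect and Otharn Standard Time is at UTC−06:30.
04:57 UTC − 6h30m = 22:27 Otharn Standard Time (rolling into the previous day, 30 October 2021).

22:27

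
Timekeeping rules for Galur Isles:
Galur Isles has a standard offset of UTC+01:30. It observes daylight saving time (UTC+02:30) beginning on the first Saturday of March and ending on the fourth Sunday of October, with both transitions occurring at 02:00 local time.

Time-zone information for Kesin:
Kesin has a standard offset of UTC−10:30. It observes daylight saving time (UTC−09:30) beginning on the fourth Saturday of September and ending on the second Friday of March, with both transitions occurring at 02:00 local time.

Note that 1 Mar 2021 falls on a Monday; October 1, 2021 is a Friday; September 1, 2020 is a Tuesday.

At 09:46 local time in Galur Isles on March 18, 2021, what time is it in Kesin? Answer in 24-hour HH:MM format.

20:46

1 March 2021 is a Monday, so the first Saturday is March 6.
1 October 2021 is a Friday, so the first Sunday is October 3 and the fourth is October 24.
Daylight saving runs 6 March – 24 October; March 18, 2021 is inside that window, so Galur Isles is at UTC+02:30.
09:46 Galur Isles − 2h30m = 07:16 UTC.
1 September 2020 is a Tuesday, so the first Saturday is September 5 and the fourth is September 26.
1 March 2021 is a Monday, so the first Friday is March 5 and the second is March 12.
At the standard offset (UTC−10:30), 07:16 UTC − 10h30m = 20:46 Kesin standard time (rolling into the previous day, 17 March 2021).
The standard-time date in Kesin, March 17, 2021, does not fall between 26 September 2020 and 12 March 2021, so daylight saving is not in effect and Kesin is at UTC−10:30.
07:16 UTC − 10h30m = 20:46 Kesin (rolling into the previous day, 17 March 2021).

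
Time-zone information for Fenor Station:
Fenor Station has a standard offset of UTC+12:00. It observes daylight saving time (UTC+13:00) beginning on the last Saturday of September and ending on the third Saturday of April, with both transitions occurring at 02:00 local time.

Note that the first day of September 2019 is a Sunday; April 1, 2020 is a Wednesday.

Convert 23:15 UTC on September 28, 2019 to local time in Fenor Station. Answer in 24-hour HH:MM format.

12:15

1 September 2019 is a Sunday, so Saturdays fall on 7, 14, 21, 28; the last is September 28.
1 April 2020 is a Wednesday, so the first Saturday is April 4 and the third is April 18.
At the standard offset (UTC+12:00), 23:15 UTC + 12h = 11:15 Fenor Station standard time (rolling into the next day, 29 September 2019).
The standard-time date in Fenor Station, September 29, 2019, lies within the daylight-saving period (28 September 2019 – 18 April 2020), so Fenor Station is on daylight time, UTC+13:00.
23:15 UTC + 13h = 12:15 local (rolling into the next day, 29 September 2019).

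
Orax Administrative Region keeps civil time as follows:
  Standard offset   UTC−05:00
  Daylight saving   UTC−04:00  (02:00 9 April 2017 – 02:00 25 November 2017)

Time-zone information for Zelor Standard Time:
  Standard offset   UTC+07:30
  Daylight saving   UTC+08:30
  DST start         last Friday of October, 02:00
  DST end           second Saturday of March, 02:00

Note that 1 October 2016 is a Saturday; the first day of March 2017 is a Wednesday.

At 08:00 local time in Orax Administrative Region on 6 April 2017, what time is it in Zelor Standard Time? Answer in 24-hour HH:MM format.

Daylight saving runs 9 April – 25 November; 6 April 2017 is outside that window, so Orax Administrative Region is on standard time at UTC−05:00.
08:00 Orax Administrative Region + 5h = 13:00 UTC.
1 October 2016 is a Saturday, so Fridays fall on 7, 14, 21, 28; the last is October 28.
1 March 2017 is a Wednesday, so the first Saturday is March 4 and the second is March 11.
At the standard offset (UTC+07:30), 13:00 UTC + 7h30m = 20:30 Zelor Standard Time standard time.
The standard-time date in Zelor Standard Time, 6 April 2017, does not fall between 28 October 2016 and 11 March 2017, so daylight saving is not in effect and Zelor Standard Time is at UTC+07:30.
13:00 UTC + 7h30m = 20:30 Zelor Standard Time.

20:30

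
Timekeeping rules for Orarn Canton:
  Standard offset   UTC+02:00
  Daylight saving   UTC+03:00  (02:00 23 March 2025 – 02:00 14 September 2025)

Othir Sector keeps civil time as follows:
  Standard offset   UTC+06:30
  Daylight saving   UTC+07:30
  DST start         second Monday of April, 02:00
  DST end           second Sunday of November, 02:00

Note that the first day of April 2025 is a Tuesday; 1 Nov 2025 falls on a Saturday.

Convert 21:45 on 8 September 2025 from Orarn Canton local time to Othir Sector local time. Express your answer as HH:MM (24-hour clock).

02:15

8 September 2025 lies within the daylight-saving period (23 March – 14 September), so Orarn Canton is on daylight time, UTC+03:00.
21:45 Orarn Canton − 3h = 18:45 UTC.
1 April 2025 is a Tuesday, so the first Monday is April 7 and the second is April 14.
1 November 2025 is a Saturday, so the first Sunday is November 2 and the second is November 9.
At the standard offset (UTC+06:30), 18:45 UTC + 6h30m = 01:15 Othir Sector standard time (rolling into the next day, 9 September 2025).
The standard-time date in Othir Sector, 9 September 2025, lies within the daylight-saving period (14 April – 9 November), so Othir Sector is on daylight time, UTC+07:30.
18:45 UTC + 7h30m = 02:15 Othir Sector (rolling into the next day, 9 September 2025).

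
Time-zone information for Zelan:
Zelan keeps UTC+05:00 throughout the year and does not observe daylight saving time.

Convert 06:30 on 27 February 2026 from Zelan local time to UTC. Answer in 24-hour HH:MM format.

Zelan stays on UTC+05:00 all year.
06:30 local − 5h = 01:30 UTC.

01:30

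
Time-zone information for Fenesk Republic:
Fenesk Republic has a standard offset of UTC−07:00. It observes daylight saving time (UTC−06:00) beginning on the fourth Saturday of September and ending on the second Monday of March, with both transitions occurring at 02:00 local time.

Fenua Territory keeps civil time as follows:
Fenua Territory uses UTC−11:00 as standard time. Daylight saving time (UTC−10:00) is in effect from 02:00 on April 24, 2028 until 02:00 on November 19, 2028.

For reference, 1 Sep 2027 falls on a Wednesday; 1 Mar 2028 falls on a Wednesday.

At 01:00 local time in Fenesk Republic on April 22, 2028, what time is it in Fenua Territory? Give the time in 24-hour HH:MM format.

1 September 2027 is a Wednesday, so the first Saturday is September 4 and the fourth is September 25.
1 March 2028 is a Wednesday, so the first Monday is March 6 and the second is March 13.
Daylight saving runs 25 September 2027 – 13 March 2028; April 22, 2028 is outside that window, so Fenesk Republic is on standard time at UTC−07:00.
01:00 Fenesk Republic + 7h = 08:00 UTC.
At the standard offset (UTC−11:00), 08:00 UTC − 11h = 21:00 Fenua Territory standard time (rolling into the previous day, 21 April 2028).
The standard-time date in Fenua Territory, April 21, 2028, does not fall between 24 April and 19 November, so daylight saving is not in effect and Fenua Territory is at UTC−11:00.
08:00 UTC − 11h = 21:00 Fenua Territory (rolling into the previous day, 21 April 2028).

21:00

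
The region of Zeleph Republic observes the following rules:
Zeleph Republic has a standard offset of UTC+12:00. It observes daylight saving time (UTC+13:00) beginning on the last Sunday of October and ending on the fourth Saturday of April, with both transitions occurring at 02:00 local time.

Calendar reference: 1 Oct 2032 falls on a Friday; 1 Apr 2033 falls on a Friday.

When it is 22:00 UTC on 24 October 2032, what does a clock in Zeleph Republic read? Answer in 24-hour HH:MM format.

1 October 2032 is a Friday, so Sundays fall on 3, 10, 17, 24, 31; the last is October 31.
1 April 2033 is a Friday, so the first Saturday is April 2 and the fourth is April 23.
At the standard offset (UTC+12:00), 22:00 UTC + 12h = 10:00 Zeleph Republic standard time (rolling into the next day, 25 October 2032).
Daylight saving runs 31 October 2032 – 23 April 2033; the standard-time date in Zeleph Republic, 25 October 2032, is outside that window, so Zeleph Republic is on standard time at UTC+12:00.
22:00 UTC + 12h = 10:00 local (rolling into the next day, 25 October 2032).

10:00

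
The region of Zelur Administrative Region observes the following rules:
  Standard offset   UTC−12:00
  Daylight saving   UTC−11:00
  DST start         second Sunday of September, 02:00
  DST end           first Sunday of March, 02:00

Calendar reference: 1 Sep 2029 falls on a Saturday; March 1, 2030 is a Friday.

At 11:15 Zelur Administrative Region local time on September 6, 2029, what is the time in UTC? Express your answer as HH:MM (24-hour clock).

1 September 2029 is a Saturday, so the first Sunday is September 2 and the second is September 9.
1 March 2030 is a Friday, so the first Sunday is March 3.
September 6, 2029 does not fall between 9 September 2029 and 3 March 2030, so daylight saving is not in effect and Zelur Administrative Region is at UTC−12:00.
11:15 local + 12h = 23:15 UTC.

23:15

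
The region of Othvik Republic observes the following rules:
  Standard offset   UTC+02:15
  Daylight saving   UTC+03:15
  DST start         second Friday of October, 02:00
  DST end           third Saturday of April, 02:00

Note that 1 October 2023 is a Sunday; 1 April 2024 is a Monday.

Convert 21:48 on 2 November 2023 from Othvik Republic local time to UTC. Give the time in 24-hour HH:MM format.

18:33

1 October 2023 is a Sunday, so the first Friday is October 6 and the second is October 13.
1 April 2024 is a Monday, so the first Saturday is April 6 and the third is April 20.
Daylight saving runs 13 October 2023 – 20 April 2024; 2 November 2023 is inside that window, so Othvik Republic is at UTC+03:15.
21:48 local − 3h15m = 18:33 UTC.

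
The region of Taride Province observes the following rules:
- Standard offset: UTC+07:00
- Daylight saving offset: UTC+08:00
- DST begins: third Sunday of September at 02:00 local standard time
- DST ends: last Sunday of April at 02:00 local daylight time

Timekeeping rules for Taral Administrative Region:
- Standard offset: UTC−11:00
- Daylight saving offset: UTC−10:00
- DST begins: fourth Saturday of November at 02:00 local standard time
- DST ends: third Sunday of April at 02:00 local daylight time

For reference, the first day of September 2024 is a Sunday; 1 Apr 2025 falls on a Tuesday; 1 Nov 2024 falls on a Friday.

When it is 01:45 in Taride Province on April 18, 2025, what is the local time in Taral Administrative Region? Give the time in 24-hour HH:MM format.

07:45

1 September 2024 is a Sunday, so the first Sunday is September 1 and the third is September 15.
1 April 2025 is a Tuesday, so Sundays fall on 6, 13, 20, 27; the last is April 27.
April 18, 2025 lies within the daylight-saving period (15 September 2024 – 27 April 2025), so Taride Province is on daylight time, UTC+08:00.
01:45 Taride Province − 8h = 17:45 UTC (rolling into the previous day, 17 April 2025).
1 November 2024 is a Friday, so the first Saturday is November 2 and the fourth is November 23.
1 April 2025 is a Tuesday, so the first Sunday is April 6 and the third is April 20.
At the standard offset (UTC−11:00), 17:45 UTC − 11h = 06:45 Taral Administrative Region standard time.
The standard-time date in Taral Administrative Region, April 17, 2025, lies within the daylight-saving period (23 November 2024 – 20 April 2025), so Taral Administrative Region is on daylight time, UTC−10:00.
17:45 UTC − 10h = 07:45 Taral Administrative Region.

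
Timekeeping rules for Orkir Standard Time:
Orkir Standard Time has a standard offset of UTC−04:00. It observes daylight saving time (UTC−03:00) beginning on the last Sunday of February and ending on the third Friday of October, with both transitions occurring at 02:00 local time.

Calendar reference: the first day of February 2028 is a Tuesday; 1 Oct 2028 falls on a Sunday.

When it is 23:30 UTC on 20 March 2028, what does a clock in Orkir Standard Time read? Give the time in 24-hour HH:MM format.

20:30

1 February 2028 is a Tuesday, so Sundays fall on 6, 13, 20, 27; the last is February 27.
1 October 2028 is a Sunday, so the first Friday is October 6 and the third is October 20.
At the standard offset (UTC−04:00), 23:30 UTC − 4h = 19:30 Orkir Standard Time standard time.
Daylight saving runs 27 February – 20 October; the standard-time date in Orkir Standard Time, 20 March 2028, is inside that window, so Orkir Standard Time is at UTC−03:00.
23:30 UTC − 3h = 20:30 local.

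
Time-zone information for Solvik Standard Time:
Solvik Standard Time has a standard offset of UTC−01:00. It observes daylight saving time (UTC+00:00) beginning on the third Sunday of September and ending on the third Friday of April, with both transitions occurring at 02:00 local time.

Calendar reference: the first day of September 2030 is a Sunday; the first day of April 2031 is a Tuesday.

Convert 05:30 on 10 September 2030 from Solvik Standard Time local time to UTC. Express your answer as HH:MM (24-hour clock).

06:30

1 September 2030 is a Sunday, so the first Sunday is September 1 and the third is September 15.
1 April 2031 is a Tuesday, so the first Friday is April 4 and the third is April 18.
10 September 2030 does not fall between 15 September 2030 and 18 April 2031, so daylight saving is not in effect and Solvik Standard Time is at UTC−01:00.
05:30 local + 1h = 06:30 UTC.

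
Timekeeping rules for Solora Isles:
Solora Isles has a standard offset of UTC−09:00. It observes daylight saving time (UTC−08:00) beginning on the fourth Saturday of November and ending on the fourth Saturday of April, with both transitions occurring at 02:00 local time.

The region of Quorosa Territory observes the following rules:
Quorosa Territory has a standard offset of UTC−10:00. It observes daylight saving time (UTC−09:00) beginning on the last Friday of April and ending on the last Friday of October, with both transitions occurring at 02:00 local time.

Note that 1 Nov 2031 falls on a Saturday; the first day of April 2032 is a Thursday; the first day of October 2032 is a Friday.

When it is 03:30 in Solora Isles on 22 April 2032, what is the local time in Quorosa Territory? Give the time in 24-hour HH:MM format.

01:30

1 November 2031 is a Saturday, so the first Saturday is November 1 and the fourth is November 22.
1 April 2032 is a Thursday, so the first Saturday is April 3 and the fourth is April 24.
22 April 2032 lies within the daylight-saving period (22 November 2031 – 24 April 2032), so Solora Isles is on daylight time, UTC−08:00.
03:30 Solora Isles + 8h = 11:30 UTC.
1 April 2032 is a Thursday, so Fridays fall on 2, 9, 16, 23, 30; the last is April 30.
1 October 2032 is a Friday, so Fridays fall on 1, 8, 15, 22, 29; the last is October 29.
At the standard offset (UTC−10:00), 11:30 UTC − 10h = 01:30 Quorosa Territory standard time.
The standard-time date in Quorosa Territory, 22 April 2032, does not fall between 30 April and 29 October, so daylight saving is not in effect and Quorosa Territory is at UTC−10:00.
11:30 UTC − 10h = 01:30 Quorosa Territory.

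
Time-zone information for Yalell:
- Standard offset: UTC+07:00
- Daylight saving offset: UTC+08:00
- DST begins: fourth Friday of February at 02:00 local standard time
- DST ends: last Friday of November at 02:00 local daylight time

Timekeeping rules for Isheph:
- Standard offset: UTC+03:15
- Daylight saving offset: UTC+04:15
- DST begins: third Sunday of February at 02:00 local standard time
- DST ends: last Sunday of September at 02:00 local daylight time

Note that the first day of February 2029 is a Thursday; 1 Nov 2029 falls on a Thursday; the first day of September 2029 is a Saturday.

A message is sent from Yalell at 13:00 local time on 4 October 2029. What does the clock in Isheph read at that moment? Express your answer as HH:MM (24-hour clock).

1 February 2029 is a Thursday, so the first Friday is February 2 and the fourth is February 23.
1 November 2029 is a Thursday, so Fridays fall on 2, 9, 16, 23, 30; the last is November 30.
4 October 2029 falls between 23 February and 30 November, so daylight saving is in effect and Yalell is at UTC+08:00.
13:00 Yalell − 8h = 05:00 UTC.
1 February 2029 is a Thursday, so the first Sunday is February 4 and the third is February 18.
1 September 2029 is a Saturday, so Sundays fall on 2, 9, 16, 23, 30; the last is September 30.
At the standard offset (UTC+03:15), 05:00 UTC + 3h15m = 08:15 Isheph standard time.
The standard-time date in Isheph, 4 October 2029, is outside the daylight-saving period (18 February – 30 September), so Isheph is on standard time, UTC+03:15.
05:00 UTC + 3h15m = 08:15 Isheph.

08:15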